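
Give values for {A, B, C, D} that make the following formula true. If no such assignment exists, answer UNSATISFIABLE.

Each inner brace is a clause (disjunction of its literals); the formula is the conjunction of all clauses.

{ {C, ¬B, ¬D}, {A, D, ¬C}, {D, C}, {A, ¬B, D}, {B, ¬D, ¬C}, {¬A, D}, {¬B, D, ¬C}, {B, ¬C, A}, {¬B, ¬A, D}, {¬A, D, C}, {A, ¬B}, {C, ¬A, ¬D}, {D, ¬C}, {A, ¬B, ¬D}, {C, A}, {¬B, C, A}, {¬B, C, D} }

Suppose D = True.
Suppose C = True.
Unit clause (B) forces B = True.
Unit clause (A) forces A = True.
This assignment satisfies each clause.

A: True, B: True, C: True, D: True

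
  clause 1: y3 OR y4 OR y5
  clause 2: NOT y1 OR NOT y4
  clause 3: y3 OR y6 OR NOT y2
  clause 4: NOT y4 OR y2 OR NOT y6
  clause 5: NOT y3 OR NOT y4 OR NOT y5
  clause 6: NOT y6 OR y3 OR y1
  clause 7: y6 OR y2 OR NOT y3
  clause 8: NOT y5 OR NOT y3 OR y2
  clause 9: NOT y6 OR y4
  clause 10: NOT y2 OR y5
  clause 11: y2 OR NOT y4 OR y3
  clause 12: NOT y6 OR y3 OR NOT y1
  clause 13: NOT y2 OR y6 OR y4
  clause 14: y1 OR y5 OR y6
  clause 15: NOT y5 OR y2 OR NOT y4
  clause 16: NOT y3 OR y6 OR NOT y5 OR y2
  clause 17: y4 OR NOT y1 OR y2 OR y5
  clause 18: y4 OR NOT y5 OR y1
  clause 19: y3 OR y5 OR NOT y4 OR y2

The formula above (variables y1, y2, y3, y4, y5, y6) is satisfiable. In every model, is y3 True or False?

Suppose y3 = true.
Case y1 = false:
Case y4 = false:
(NOT y6) alone gives y6 = false.
(y2) alone gives y2 = true.
That conflicts with the unit clause (NOT y2).
Backtrack on y4: now try y4 = true.
(NOT y5) alone gives y5 = false.
(NOT y2) alone gives y2 = false.
(NOT y6) alone gives y6 = false.
That conflicts with the unit clause (y6).
Neither y4 = true nor y4 = false works.
Backtrack on y1: now try y1 = true.
(NOT y4) alone gives y4 = false.
(NOT y6) alone gives y6 = false.
(y2) alone gives y2 = true.
That conflicts with the unit clause (NOT y2).
Neither y1 = true nor y1 = false works.
So every satisfying assignment has y3 = False.

False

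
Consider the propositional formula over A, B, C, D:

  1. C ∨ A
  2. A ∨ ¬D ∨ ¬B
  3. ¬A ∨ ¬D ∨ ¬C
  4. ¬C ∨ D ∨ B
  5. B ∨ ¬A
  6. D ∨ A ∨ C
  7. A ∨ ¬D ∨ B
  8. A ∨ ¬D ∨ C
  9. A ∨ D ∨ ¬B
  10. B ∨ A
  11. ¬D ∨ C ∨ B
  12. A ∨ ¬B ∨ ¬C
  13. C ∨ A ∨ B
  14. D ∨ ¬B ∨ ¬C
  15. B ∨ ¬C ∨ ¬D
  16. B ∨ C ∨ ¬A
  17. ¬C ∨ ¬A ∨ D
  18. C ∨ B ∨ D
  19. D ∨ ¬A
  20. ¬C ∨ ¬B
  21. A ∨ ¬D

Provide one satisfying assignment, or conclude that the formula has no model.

Branch on C: set C = False.
From the singleton clause (A), A = True.
From the singleton clause (B), B = True.
From the singleton clause (D), D = True.
This assignment satisfies each clause.

A ↦ True,  B ↦ True,  C ↦ False,  D ↦ True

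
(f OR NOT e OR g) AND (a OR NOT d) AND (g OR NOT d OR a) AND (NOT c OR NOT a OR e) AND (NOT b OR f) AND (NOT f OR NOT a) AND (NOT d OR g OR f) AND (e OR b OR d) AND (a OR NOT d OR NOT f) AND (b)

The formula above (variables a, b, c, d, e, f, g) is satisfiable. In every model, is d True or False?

False

Suppose d = true.
From the singleton clause (a), a = true.
From the singleton clause (NOT f), f = false.
From the singleton clause (NOT b), b = false.
That conflicts with the unit clause (b).
So every satisfying assignment has d = False.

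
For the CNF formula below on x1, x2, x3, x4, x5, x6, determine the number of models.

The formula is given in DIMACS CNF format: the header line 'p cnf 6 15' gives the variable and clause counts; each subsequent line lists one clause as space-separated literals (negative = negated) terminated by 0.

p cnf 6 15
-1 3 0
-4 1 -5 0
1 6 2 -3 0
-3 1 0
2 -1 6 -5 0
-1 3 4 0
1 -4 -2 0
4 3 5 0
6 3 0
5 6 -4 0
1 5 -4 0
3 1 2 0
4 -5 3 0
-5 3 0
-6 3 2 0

There are 2^6 = 64 truth assignments over (x1, x2, x3, x4, x5, x6).
Split on x6. With x6 = True, the clauses containing x6 are satisfied and ¬x6 drops from the rest; 8 of the 2^5 = 32 assignments to the other variables satisfy what remains.
With x6 = False, by the same count on the reduced clause set, 4 assignments work.
Total: 8 + 4 = 12.

12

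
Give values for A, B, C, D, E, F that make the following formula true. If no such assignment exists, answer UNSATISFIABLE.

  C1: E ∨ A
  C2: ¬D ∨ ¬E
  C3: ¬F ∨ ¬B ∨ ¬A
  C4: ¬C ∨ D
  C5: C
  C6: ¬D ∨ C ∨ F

A ↦ True,  B ↦ False,  C ↦ True,  D ↦ True,  E ↦ False,  F ↦ True

From the singleton clause (C), C = True.
From the singleton clause (D), D = True.
From the singleton clause (¬E), E = False.
From the singleton clause (A), A = True.
Branch on F: set F = True.
From the singleton clause (¬B), B = False.
All clauses are satisfied.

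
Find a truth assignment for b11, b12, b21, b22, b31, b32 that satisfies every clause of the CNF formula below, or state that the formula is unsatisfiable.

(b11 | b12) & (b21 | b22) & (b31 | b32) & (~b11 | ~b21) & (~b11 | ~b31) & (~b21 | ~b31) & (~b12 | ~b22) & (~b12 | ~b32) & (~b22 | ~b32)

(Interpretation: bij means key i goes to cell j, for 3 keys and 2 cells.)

Branch on b11: set b11 = 1.
(~b21) alone gives b21 = 0.
(b22) alone gives b22 = 1.
(~b31) alone gives b31 = 0.
(b32) alone gives b32 = 1.
But (~b32) is also a unit clause — contradiction.
Undo b11 and try b11 = 0.
(b12) alone gives b12 = 1.
(~b22) alone gives b22 = 0.
(b21) alone gives b21 = 1.
(~b31) alone gives b31 = 0.
(b32) alone gives b32 = 1.
But (~b32) is also a unit clause — contradiction.
Either choice for b11 ends in contradiction.

UNSATISFIABLE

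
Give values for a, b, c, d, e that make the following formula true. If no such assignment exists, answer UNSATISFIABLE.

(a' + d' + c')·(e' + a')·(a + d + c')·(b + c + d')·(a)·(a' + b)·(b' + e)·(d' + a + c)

UNSATISFIABLE

(a) alone gives a = 1.
(e') alone gives e = 0.
(b) alone gives b = 1.
That conflicts with the unit clause (b').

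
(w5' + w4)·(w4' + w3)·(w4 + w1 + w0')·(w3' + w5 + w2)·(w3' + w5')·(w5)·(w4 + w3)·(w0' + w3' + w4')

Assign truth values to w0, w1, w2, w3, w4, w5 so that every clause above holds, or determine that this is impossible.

UNSATISFIABLE

Unit clause (w5) forces w5 = 1.
Unit clause (w4) forces w4 = 1.
Unit clause (w3) forces w3 = 1.
But (w3') is also a unit clause — contradiction.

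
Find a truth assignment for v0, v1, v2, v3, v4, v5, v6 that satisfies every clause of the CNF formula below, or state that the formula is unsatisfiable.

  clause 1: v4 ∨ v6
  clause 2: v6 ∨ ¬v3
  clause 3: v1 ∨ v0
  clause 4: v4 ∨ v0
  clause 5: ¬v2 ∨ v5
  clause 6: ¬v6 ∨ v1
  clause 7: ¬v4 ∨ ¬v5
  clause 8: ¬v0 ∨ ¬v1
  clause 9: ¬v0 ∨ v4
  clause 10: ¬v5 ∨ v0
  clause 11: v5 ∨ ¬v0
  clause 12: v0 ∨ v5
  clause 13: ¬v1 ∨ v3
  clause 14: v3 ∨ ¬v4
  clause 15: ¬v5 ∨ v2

UNSATISFIABLE

Try v4 = True.
The clause (¬v5) is unit, so v5 = False.
The clause (¬v2) is unit, so v2 = False.
The clause (¬v0) is unit, so v0 = False.
Now (v0) is unsatisfied and unit — conflict.
Backtrack on v4: now try v4 = False.
The clause (v6) is unit, so v6 = True.
The clause (v0) is unit, so v0 = True.
Now (¬v0) is unsatisfied and unit — conflict.
Both values of v4 lead to a conflict.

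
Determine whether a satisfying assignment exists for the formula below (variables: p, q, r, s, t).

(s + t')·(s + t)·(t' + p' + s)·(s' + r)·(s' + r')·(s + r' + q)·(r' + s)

Branch on s: set s = 1.
The clause (r) is unit, so r = 1.
But (r') is also a unit clause — contradiction.
That branch fails; take s = 0 instead.
The clause (t') is unit, so t = 0.
But (t) is also a unit clause — contradiction.
Neither s = 1 nor s = 0 works.
No assignment satisfies every clause.

No, unsatisfiable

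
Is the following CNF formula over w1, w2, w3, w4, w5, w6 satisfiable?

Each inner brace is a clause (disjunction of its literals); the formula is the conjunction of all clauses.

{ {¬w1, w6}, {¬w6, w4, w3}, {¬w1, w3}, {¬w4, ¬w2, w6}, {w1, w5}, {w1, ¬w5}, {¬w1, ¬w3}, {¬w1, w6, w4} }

Try w1 = False.
From the singleton clause (w5), w5 = True.
Now (¬w5) is unsatisfied and unit — conflict.
Undo w1 and try w1 = True.
From the singleton clause (w6), w6 = True.
From the singleton clause (w3), w3 = True.
Now (¬w3) is unsatisfied and unit — conflict.
Neither w1 = True nor w1 = False works.
No assignment satisfies every clause.

No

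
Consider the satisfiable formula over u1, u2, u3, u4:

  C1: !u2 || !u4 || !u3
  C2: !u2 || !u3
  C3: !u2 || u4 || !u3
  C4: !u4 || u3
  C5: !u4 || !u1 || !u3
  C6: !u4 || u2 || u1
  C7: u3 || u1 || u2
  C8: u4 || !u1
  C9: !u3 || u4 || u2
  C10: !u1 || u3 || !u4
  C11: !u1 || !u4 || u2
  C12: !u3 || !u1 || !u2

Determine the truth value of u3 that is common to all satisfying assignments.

Suppose u3 = true.
The clause (!u2) is unit, so u2 = false.
The clause (u4) is unit, so u4 = true.
The clause (!u1) is unit, so u1 = false.
Now (u1) is unsatisfied and unit — conflict.
So every satisfying assignment has u3 = False.

False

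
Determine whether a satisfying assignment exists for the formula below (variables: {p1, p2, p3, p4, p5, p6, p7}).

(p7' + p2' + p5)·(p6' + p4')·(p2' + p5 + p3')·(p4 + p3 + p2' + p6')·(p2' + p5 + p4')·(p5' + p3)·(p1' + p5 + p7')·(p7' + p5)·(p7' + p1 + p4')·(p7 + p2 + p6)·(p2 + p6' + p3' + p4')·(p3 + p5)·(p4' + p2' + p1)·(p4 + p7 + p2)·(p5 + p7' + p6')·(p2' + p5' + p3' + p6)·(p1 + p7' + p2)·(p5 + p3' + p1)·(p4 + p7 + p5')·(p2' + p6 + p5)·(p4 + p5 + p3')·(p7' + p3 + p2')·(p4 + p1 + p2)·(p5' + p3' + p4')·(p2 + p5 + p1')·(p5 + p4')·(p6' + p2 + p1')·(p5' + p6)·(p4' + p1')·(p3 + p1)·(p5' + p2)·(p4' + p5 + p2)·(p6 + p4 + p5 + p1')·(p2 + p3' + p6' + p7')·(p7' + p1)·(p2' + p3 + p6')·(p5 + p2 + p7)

Branch on p6: set p6 = 1.
(p4') alone gives p4 = 0.
Branch on p3: set p3 = 1.
(p5) alone gives p5 = 1.
(p7) alone gives p7 = 1.
(p2) alone gives p2 = 1.
(p1) alone gives p1 = 1.
All clauses are satisfied.
A satisfying assignment: p1=1, p2=1, p3=1, p4=0, p5=1, p6=1, p7=1.

Satisfiable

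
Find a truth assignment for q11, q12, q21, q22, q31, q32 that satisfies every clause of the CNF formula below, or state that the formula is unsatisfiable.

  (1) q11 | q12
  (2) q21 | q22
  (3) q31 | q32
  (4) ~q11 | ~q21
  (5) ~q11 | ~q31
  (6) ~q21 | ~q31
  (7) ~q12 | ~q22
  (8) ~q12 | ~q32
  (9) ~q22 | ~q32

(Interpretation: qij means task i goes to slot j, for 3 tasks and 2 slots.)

UNSATISFIABLE

Suppose q11 = 1.
Unit clause (~q21) forces q21 = 0.
Unit clause (q22) forces q22 = 1.
Unit clause (~q31) forces q31 = 0.
Unit clause (q32) forces q32 = 1.
That conflicts with the unit clause (~q32).
Backtrack on q11: now try q11 = 0.
Unit clause (q12) forces q12 = 1.
Unit clause (~q22) forces q22 = 0.
Unit clause (q21) forces q21 = 1.
Unit clause (~q31) forces q31 = 0.
Unit clause (q32) forces q32 = 1.
That conflicts with the unit clause (~q32).
Neither q11 = 1 nor q11 = 0 works.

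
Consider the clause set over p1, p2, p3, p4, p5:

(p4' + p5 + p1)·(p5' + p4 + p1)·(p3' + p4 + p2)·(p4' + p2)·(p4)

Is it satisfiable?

(p4) alone gives p4 = 1.
(p2) alone gives p2 = 1.
Try p5 = 1.
Every clause is now satisfied; p1, p3 are unconstrained.
A satisfying assignment: p1=1; p2=1; p3=1; p4=1; p5=1.

Satisfiable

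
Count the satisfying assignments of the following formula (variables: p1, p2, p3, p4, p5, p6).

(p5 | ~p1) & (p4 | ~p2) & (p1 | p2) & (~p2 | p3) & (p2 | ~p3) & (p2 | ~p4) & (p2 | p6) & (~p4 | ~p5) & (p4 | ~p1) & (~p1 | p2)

There are 2^6 = 64 truth assignments over (p1, p2, p3, p4, p5, p6).
Split on p2. With p2 = 1, the clauses containing p2 are satisfied and ~p2 drops from the rest; 2 of the 2^5 = 32 assignments to the other variables satisfy what remains.
With p2 = 0, by the same count on the reduced clause set, 0 assignments work.
(One model: p1=F, p2=T, p3=T, p4=T, p5=F, p6=F.)
Total: 2 + 0 = 2.

2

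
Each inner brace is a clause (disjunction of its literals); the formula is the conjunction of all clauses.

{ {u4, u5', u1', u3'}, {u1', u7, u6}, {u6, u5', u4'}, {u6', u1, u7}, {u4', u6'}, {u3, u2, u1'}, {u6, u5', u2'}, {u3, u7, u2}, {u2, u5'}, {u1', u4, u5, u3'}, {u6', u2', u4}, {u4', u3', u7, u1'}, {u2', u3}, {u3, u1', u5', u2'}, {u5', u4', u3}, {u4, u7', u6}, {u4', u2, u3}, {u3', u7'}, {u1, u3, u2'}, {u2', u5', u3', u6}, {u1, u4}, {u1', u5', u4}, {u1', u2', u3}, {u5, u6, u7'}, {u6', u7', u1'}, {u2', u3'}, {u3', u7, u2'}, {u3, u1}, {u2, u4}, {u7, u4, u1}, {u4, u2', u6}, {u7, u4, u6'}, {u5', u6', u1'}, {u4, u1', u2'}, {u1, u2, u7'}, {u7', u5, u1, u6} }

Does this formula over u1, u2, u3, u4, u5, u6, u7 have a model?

Try u4 = 1.
From the singleton clause (u6'), u6 = 0.
From the singleton clause (u5'), u5 = 0.
From the singleton clause (u7'), u7 = 0.
From the singleton clause (u1'), u1 = 0.
From the singleton clause (u3), u3 = 1.
From the singleton clause (u2'), u2 = 0.
This assignment satisfies each clause.
A satisfying assignment: u1 ↦ 0, u2 ↦ 0, u3 ↦ 1, u4 ↦ 1, u5 ↦ 0, u6 ↦ 0, u7 ↦ 0.

Yes, satisfiable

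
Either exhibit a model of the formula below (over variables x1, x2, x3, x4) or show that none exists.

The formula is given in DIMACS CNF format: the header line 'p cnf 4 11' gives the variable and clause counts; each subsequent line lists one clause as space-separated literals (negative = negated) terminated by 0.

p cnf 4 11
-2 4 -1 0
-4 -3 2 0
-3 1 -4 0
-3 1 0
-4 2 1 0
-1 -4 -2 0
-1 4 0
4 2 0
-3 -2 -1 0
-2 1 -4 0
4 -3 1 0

Branch on x3: set x3 = False.
Branch on x1: set x1 = True.
Unit clause (x4) forces x4 = True.
Unit clause (¬x2) forces x2 = False.
This assignment satisfies each clause.

x1: True, x2: False, x3: False, x4: True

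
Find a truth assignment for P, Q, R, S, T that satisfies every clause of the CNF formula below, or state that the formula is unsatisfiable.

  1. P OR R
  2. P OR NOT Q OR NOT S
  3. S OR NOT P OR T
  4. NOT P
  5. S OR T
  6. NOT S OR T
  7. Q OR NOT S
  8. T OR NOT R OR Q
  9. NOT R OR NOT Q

P: false; Q: false; R: true; S: false; T: true

From the singleton clause (NOT P), P = false.
From the singleton clause (R), R = true.
From the singleton clause (NOT Q), Q = false.
From the singleton clause (NOT S), S = false.
From the singleton clause (T), T = true.
Every clause now holds.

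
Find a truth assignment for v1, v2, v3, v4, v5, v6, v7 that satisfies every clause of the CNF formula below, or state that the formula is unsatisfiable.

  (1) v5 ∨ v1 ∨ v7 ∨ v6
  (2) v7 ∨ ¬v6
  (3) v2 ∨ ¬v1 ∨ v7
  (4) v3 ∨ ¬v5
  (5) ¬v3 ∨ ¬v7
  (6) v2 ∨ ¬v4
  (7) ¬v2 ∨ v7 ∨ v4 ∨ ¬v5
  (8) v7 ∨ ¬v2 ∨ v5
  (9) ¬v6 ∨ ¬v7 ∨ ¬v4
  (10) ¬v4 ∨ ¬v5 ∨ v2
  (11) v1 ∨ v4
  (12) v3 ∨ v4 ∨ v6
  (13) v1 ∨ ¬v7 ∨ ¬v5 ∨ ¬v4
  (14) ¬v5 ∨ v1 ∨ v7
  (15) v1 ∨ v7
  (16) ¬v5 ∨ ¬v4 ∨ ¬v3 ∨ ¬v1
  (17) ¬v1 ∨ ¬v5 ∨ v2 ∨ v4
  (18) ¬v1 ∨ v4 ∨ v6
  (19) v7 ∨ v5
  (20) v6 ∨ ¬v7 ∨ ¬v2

Try v7 = True.
From the singleton clause (¬v3), v3 = False.
From the singleton clause (¬v5), v5 = False.
Try v2 = True.
From the singleton clause (v6), v6 = True.
From the singleton clause (¬v4), v4 = False.
From the singleton clause (v1), v1 = True.
This assignment satisfies each clause.

v1=True; v2=True; v3=False; v4=False; v5=False; v6=True; v7=True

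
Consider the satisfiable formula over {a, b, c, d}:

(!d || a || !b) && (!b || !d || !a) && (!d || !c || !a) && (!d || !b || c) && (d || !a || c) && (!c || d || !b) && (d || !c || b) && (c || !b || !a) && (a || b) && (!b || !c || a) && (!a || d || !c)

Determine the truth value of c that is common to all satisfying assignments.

Suppose c = true.
Suppose d = false.
From the singleton clause (!b), b = false.
But (b) is also a unit clause — contradiction.
That branch fails; take d = true instead.
From the singleton clause (!a), a = false.
From the singleton clause (!b), b = false.
But (b) is also a unit clause — contradiction.
Either choice for d ends in contradiction.
So every satisfying assignment has c = False.

False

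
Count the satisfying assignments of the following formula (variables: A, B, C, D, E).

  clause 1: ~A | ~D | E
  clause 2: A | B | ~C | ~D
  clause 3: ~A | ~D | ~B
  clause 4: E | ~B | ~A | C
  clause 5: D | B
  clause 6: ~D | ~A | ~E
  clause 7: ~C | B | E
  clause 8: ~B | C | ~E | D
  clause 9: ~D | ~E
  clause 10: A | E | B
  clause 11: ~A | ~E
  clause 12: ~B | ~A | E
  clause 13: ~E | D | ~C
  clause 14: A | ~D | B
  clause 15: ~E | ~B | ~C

There are 2^5 = 32 truth assignments over (A, B, C, D, E).
Split on E. With E = 1, the clauses containing E are satisfied and ~E drops from the rest; 0 of the 2^4 = 16 assignments to the other variables satisfy what remains.
With E = 0, by the same count on the reduced clause set, 4 assignments work.
(One model: A=F, B=T, C=F, D=F, E=F.)
Total: 0 + 4 = 4.

4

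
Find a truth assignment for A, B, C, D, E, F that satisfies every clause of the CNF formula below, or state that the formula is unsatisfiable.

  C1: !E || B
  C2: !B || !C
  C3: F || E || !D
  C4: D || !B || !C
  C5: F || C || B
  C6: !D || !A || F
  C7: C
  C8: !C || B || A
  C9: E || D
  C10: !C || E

The clause (C) is unit, so C = true.
The clause (!B) is unit, so B = false.
The clause (!E) is unit, so E = false.
Now (E) is unsatisfied and unit — conflict.

UNSATISFIABLE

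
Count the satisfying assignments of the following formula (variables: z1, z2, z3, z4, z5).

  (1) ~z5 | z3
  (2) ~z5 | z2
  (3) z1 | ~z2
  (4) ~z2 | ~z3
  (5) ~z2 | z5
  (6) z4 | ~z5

There are 2^5 = 32 truth assignments over (z1, z2, z3, z4, z5).
Split on z1. With z1 = 1, the clauses containing z1 are satisfied and ~z1 drops from the rest; 4 of the 2^4 = 16 assignments to the other variables satisfy what remains.
With z1 = 0, by the same count on the reduced clause set, 4 assignments work.
Total: 4 + 4 = 8.

8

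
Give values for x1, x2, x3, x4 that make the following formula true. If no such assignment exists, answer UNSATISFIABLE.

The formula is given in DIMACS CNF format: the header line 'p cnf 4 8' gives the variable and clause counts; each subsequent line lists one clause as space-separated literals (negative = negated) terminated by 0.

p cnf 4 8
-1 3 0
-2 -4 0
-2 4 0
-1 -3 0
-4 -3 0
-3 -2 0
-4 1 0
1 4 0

Branch on x1: set x1 = False.
(¬x4) alone gives x4 = False.
That conflicts with the unit clause (x4).
Undo x1 and try x1 = True.
(x3) alone gives x3 = True.
That conflicts with the unit clause (¬x3).
Either choice for x1 ends in contradiction.

UNSATISFIABLE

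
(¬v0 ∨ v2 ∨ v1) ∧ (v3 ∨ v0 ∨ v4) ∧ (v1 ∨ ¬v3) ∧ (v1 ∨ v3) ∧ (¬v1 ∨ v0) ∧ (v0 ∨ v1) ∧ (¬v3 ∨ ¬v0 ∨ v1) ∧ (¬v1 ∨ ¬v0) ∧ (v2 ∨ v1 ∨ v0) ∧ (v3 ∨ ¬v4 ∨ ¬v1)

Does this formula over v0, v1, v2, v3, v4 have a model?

No, unsatisfiable

Suppose v1 = True.
From the singleton clause (v0), v0 = True.
But (¬v0) is also a unit clause — contradiction.
Backtrack on v1: now try v1 = False.
From the singleton clause (¬v3), v3 = False.
But (v3) is also a unit clause — contradiction.
Both values of v1 lead to a conflict.
No assignment satisfies every clause.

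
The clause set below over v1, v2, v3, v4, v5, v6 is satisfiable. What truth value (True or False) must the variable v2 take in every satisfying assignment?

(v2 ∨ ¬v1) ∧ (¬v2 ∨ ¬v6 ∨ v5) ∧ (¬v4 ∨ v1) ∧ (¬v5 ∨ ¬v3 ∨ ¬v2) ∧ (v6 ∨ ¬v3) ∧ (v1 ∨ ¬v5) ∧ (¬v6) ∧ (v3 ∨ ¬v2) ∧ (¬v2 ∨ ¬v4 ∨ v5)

False

Suppose v2 = True.
The clause (¬v6) is unit, so v6 = False.
The clause (¬v3) is unit, so v3 = False.
That conflicts with the unit clause (v3).
So every satisfying assignment has v2 = False.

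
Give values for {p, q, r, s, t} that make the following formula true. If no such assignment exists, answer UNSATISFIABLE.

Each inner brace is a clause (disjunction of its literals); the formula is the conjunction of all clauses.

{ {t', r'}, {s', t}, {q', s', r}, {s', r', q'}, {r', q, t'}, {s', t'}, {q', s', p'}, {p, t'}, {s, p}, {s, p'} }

UNSATISFIABLE

Suppose t = 0.
Unit clause (s') forces s = 0.
Unit clause (p) forces p = 1.
But (p') is also a unit clause — contradiction.
Undo t and try t = 1.
Unit clause (r') forces r = 0.
Unit clause (s') forces s = 0.
Unit clause (p) forces p = 1.
But (p') is also a unit clause — contradiction.
Both values of t lead to a conflict.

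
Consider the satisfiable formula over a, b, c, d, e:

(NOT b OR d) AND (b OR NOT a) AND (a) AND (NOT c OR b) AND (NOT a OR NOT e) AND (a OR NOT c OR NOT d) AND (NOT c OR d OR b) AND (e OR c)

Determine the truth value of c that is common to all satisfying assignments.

Suppose c = false.
From the singleton clause (a), a = true.
From the singleton clause (b), b = true.
From the singleton clause (d), d = true.
From the singleton clause (NOT e), e = false.
Now (e) is unsatisfied and unit — conflict.
So every satisfying assignment has c = True.

True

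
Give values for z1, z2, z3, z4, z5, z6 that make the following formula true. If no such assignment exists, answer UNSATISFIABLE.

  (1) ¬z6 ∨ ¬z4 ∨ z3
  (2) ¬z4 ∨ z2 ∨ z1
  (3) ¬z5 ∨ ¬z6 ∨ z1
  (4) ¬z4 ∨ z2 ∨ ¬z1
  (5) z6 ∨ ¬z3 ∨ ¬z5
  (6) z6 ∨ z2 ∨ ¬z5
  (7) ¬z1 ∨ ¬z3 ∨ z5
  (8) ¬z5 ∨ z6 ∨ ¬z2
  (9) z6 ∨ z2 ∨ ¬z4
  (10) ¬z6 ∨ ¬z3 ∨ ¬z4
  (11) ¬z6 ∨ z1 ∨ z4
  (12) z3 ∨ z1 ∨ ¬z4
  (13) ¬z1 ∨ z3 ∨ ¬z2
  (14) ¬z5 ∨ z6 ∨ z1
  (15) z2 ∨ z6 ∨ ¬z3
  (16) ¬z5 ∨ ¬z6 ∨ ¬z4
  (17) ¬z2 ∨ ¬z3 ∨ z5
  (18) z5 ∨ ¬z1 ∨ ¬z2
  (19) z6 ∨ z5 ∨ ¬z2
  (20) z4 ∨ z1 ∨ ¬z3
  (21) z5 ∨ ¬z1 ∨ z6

z1 ↦ True,  z2 ↦ False,  z3 ↦ False,  z4 ↦ False,  z5 ↦ True,  z6 ↦ True

Branch on z6: set z6 = True.
Branch on z4: set z4 = False.
The clause (z1) is unit, so z1 = True.
Branch on z3: set z3 = False.
The clause (¬z2) is unit, so z2 = False.
All clauses hold; z5 can take either value.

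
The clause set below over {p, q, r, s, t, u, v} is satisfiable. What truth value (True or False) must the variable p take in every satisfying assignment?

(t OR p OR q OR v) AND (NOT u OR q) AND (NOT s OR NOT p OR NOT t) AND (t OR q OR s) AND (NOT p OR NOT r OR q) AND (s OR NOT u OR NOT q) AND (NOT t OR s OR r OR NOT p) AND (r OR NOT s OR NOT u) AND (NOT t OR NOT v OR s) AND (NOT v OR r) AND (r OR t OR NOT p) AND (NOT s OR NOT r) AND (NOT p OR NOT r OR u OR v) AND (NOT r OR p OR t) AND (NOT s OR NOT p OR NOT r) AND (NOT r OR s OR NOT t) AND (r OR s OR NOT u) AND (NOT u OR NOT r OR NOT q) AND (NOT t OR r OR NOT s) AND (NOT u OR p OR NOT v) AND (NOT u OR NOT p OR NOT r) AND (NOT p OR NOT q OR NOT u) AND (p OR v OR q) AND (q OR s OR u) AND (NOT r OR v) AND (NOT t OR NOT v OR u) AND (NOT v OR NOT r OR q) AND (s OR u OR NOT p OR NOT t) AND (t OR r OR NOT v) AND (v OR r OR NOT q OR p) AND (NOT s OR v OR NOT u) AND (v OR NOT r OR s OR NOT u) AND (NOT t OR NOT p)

True

Suppose p = false.
Suppose u = false.
Suppose v = false.
From the singleton clause (q), q = true.
From the singleton clause (NOT r), r = false.
But (r) is also a unit clause — contradiction.
So v must be the other value — set v = true.
From the singleton clause (r), r = true.
From the singleton clause (NOT s), s = false.
From the singleton clause (NOT t), t = false.
But (t) is also a unit clause — contradiction.
Neither v = true nor v = false works.
So u must be the other value — set u = true.
From the singleton clause (q), q = true.
From the singleton clause (s), s = true.
From the singleton clause (r), r = true.
But (NOT r) is also a unit clause — contradiction.
Neither u = true nor u = false works.
So every satisfying assignment has p = True.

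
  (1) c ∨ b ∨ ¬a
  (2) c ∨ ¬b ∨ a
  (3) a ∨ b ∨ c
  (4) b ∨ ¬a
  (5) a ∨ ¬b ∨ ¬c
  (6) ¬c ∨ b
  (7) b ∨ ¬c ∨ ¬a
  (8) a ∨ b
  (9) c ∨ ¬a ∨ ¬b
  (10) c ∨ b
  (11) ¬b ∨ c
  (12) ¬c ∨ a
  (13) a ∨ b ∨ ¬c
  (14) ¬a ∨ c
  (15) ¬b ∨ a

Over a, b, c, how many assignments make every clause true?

1

There are 2^3 = 8 truth assignments over (a, b, c).
Check each against the 15 clauses (columns in the order a, b, c):
  F F F  ✗ fails (a ∨ b ∨ c)
  F F T  ✗ fails (¬c ∨ b)
  F T F  ✗ fails (c ∨ ¬b ∨ a)
  F T T  ✗ fails (a ∨ ¬b ∨ ¬c)
  T F F  ✗ fails (c ∨ b ∨ ¬a)
  T F T  ✗ fails (b ∨ ¬a)
  T T F  ✗ fails (c ∨ ¬a ∨ ¬b)
  T T T  ✓ satisfies all
1 of the 8 rows is a model.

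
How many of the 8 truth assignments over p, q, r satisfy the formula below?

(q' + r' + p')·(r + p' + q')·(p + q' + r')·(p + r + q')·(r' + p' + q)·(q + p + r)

There are 2^3 = 8 truth assignments over (p, q, r).
Check each against the 6 clauses (columns in the order p, q, r):
  F F F  ✗ fails (q + p + r)
  F F T  ✓ satisfies all
  F T F  ✗ fails (p + r + q')
  F T T  ✗ fails (p + q' + r')
  T F F  ✓ satisfies all
  T F T  ✗ fails (r' + p' + q)
  T T F  ✗ fails (r + p' + q')
  T T T  ✗ fails (q' + r' + p')
2 of the 8 rows are models.

2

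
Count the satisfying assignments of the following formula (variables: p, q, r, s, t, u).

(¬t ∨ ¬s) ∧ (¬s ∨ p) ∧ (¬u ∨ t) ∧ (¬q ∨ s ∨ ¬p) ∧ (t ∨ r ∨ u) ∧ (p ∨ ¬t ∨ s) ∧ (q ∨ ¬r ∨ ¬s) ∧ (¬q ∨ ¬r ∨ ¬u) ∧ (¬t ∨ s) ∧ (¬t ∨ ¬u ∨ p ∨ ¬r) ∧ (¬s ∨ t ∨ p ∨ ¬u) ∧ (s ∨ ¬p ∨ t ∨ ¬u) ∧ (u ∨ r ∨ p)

4

There are 2^6 = 64 truth assignments over (p, q, r, s, t, u).
Split on r. With r = True, the clauses containing r are satisfied and ¬r drops from the rest; 4 of the 2^5 = 32 assignments to the other variables satisfy what remains.
With r = False, by the same count on the reduced clause set, 0 assignments work.
(One model: p=F, q=F, r=T, s=F, t=F, u=F.)
Total: 4 + 0 = 4.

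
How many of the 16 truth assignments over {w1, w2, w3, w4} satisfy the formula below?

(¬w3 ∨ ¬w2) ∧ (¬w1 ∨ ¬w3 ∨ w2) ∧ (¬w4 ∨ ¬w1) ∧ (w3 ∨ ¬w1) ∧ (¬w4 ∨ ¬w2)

5

There are 2^4 = 16 truth assignments over (w1, w2, w3, w4).
Check each against the 5 clauses (columns in the order w1, w2, w3, w4):
  F F F F  ✓ satisfies all
  F F F T  ✓ satisfies all
  F F T F  ✓ satisfies all
  F F T T  ✓ satisfies all
  F T F F  ✓ satisfies all
  F T F T  ✗ fails (¬w4 ∨ ¬w2)
  F T T F  ✗ fails (¬w3 ∨ ¬w2)
  F T T T  ✗ fails (¬w3 ∨ ¬w2)
  T F F F  ✗ fails (w3 ∨ ¬w1)
  T F F T  ✗ fails (¬w4 ∨ ¬w1)
  T F T F  ✗ fails (¬w1 ∨ ¬w3 ∨ w2)
  T F T T  ✗ fails (¬w1 ∨ ¬w3 ∨ w2)
  T T F F  ✗ fails (w3 ∨ ¬w1)
  T T F T  ✗ fails (¬w4 ∨ ¬w1)
  T T T F  ✗ fails (¬w3 ∨ ¬w2)
  T T T T  ✗ fails (¬w3 ∨ ¬w2)
5 of the 16 rows are models.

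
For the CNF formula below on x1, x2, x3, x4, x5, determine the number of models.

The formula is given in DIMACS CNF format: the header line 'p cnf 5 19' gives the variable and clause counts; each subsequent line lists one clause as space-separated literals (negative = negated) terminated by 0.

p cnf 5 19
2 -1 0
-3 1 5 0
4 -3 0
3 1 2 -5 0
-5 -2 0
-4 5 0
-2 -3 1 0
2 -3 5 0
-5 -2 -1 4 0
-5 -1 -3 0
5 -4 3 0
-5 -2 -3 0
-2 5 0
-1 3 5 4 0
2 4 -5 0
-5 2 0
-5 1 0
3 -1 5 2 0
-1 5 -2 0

1

There are 2^5 = 32 truth assignments over (x1, x2, x3, x4, x5).
Split on x5. With x5 = True, the clauses containing x5 are satisfied and ¬x5 drops from the rest; 0 of the 2^4 = 16 assignments to the other variables satisfy what remains.
With x5 = False, by the same count on the reduced clause set, 1 assignment works.
(One model: x1=F, x2=F, x3=F, x4=F, x5=F.)
Total: 0 + 1 = 1.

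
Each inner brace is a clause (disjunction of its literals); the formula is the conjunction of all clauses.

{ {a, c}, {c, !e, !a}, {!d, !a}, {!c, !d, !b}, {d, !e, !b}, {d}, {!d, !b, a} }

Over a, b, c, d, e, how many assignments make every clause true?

There are 2^5 = 32 truth assignments over (a, b, c, d, e).
Split on b. With b = true, the clauses containing b are satisfied and !b drops from the rest; 0 of the 2^4 = 16 assignments to the other variables satisfy what remains.
With b = false, by the same count on the reduced clause set, 2 assignments work.
(One model: a=F, b=F, c=T, d=T, e=F.)
Total: 0 + 2 = 2.

2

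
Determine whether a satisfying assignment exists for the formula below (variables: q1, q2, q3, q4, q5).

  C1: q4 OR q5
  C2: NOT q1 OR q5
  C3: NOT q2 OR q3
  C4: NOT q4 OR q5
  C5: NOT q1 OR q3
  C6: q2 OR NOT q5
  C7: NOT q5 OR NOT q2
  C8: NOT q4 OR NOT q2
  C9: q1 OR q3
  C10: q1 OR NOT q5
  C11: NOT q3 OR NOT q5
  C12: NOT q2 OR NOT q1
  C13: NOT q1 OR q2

Unsatisfiable

Branch on q4: set q4 = true.
From the singleton clause (q5), q5 = true.
From the singleton clause (q2), q2 = true.
But (NOT q2) is also a unit clause — contradiction.
Backtrack on q4: now try q4 = false.
From the singleton clause (q5), q5 = true.
From the singleton clause (q2), q2 = true.
But (NOT q2) is also a unit clause — contradiction.
Neither q4 = true nor q4 = false works.
No assignment satisfies every clause.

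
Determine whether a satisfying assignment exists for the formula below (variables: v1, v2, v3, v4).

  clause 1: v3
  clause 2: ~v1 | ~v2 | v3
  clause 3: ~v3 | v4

Satisfiable

Unit clause (v3) forces v3 = 1.
Unit clause (v4) forces v4 = 1.
No clause remains; v1, v2 are free.
A satisfying assignment: v1: 1; v2: 1; v3: 1; v4: 1.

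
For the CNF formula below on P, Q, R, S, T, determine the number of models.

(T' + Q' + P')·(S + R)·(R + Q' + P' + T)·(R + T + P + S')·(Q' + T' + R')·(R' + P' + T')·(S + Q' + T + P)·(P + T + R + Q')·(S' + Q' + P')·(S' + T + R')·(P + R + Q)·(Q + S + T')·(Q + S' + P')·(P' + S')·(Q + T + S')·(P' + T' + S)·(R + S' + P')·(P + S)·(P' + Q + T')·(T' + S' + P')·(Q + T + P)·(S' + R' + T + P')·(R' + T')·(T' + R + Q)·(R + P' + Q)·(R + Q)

3

There are 2^5 = 32 truth assignments over (P, Q, R, S, T).
Split on Q. With Q = 1, the clauses containing Q are satisfied and Q' drops from the rest; 2 of the 2^4 = 16 assignments to the other variables satisfy what remains.
With Q = 0, by the same count on the reduced clause set, 1 assignment works.
Total: 2 + 1 = 3.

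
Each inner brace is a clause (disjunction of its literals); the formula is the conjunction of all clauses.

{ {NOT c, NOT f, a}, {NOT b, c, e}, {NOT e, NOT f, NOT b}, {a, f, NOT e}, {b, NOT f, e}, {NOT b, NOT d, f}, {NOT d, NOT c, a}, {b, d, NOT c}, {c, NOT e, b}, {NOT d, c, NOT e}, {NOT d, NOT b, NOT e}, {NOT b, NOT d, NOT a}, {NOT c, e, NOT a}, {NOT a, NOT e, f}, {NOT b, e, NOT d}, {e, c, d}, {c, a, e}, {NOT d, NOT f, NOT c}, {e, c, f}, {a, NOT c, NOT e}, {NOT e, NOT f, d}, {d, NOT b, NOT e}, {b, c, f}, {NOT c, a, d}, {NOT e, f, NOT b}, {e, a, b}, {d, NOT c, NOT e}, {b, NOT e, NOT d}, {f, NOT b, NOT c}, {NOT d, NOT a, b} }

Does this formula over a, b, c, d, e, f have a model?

Unsatisfiable

Try c = false.
Try b = false.
Unit clause (NOT e) forces e = false.
Unit clause (NOT f) forces f = false.
But (f) is also a unit clause — contradiction.
Undo b and try b = true.
Unit clause (e) forces e = true.
Unit clause (NOT f) forces f = false.
But (f) is also a unit clause — contradiction.
Neither b = true nor b = false works.
Undo c and try c = true.
Try f = false.
Unit clause (NOT b) forces b = false.
Unit clause (d) forces d = true.
Unit clause (a) forces a = true.
But (NOT a) is also a unit clause — contradiction.
Undo f and try f = true.
Unit clause (a) forces a = true.
Unit clause (e) forces e = true.
Unit clause (NOT b) forces b = false.
Unit clause (d) forces d = true.
But (NOT d) is also a unit clause — contradiction.
Neither f = true nor f = false works.
Neither c = true nor c = false works.
No assignment satisfies every clause.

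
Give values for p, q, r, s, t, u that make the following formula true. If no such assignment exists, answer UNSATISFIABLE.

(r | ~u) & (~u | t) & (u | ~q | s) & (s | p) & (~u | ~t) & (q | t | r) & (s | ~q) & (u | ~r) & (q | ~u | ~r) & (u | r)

UNSATISFIABLE

Branch on r: set r = 1.
Unit clause (u) forces u = 1.
Unit clause (t) forces t = 1.
Now (~t) is unsatisfied and unit — conflict.
Undo r and try r = 0.
Unit clause (~u) forces u = 0.
Now (u) is unsatisfied and unit — conflict.
Both values of r lead to a conflict.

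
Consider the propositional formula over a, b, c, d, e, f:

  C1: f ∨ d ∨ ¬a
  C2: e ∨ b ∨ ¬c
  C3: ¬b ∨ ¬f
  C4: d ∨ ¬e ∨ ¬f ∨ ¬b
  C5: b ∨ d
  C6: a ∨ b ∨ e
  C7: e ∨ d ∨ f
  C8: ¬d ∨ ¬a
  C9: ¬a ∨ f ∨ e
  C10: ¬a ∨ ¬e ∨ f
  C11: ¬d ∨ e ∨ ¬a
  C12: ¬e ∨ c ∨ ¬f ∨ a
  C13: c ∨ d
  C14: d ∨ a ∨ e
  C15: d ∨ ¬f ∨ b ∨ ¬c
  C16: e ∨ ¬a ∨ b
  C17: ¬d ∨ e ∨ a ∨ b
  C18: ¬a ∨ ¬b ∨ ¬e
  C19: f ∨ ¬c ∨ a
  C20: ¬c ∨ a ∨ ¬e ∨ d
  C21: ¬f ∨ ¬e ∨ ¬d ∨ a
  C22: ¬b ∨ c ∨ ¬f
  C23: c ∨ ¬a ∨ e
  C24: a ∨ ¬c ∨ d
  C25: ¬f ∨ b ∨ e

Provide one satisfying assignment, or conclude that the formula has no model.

Case b = True:
Unit clause (¬f) forces f = False.
Case d = True:
Unit clause (¬a) forces a = False.
Unit clause (¬c) forces c = False.
No clause remains; e is free.

a: False, b: True, c: False, d: True, e: True, f: False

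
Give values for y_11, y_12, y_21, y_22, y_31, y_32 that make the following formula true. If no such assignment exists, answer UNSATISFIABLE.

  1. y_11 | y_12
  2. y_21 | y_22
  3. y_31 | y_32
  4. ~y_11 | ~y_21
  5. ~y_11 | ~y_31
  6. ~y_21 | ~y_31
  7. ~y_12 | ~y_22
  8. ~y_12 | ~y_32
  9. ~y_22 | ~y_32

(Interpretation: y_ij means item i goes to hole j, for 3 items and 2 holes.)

UNSATISFIABLE

Suppose y_11 = 1.
(~y_21) alone gives y_21 = 0.
(y_22) alone gives y_22 = 1.
(~y_31) alone gives y_31 = 0.
(y_32) alone gives y_32 = 1.
But (~y_32) is also a unit clause — contradiction.
So y_11 must be the other value — set y_11 = 0.
(y_12) alone gives y_12 = 1.
(~y_22) alone gives y_22 = 0.
(y_21) alone gives y_21 = 1.
(~y_31) alone gives y_31 = 0.
(y_32) alone gives y_32 = 1.
But (~y_32) is also a unit clause — contradiction.
Neither y_11 = 1 nor y_11 = 0 works.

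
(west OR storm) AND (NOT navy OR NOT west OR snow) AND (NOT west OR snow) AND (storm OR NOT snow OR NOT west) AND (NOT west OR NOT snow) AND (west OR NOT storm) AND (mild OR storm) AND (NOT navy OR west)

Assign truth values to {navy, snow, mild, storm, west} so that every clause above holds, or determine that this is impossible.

Suppose west = true.
The clause (snow) is unit, so snow = true.
But (NOT snow) is also a unit clause — contradiction.
So west must be the other value — set west = false.
The clause (storm) is unit, so storm = true.
But (NOT storm) is also a unit clause — contradiction.
Both values of west lead to a conflict.

UNSATISFIABLE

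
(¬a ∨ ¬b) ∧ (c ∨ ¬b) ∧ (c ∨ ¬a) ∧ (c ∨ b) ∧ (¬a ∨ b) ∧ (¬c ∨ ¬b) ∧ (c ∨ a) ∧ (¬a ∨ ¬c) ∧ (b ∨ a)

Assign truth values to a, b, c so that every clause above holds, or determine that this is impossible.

Suppose a = False.
From the singleton clause (c), c = True.
From the singleton clause (¬b), b = False.
That conflicts with the unit clause (b).
So a must be the other value — set a = True.
From the singleton clause (¬b), b = False.
That conflicts with the unit clause (b).
Neither a = True nor a = False works.

UNSATISFIABLE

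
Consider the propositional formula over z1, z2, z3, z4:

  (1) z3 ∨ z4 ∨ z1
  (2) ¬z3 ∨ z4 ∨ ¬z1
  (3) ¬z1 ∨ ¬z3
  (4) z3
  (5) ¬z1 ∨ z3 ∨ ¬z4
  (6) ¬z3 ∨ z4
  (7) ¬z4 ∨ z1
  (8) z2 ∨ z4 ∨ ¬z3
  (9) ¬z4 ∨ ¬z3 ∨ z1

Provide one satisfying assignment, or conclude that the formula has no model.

The clause (z3) is unit, so z3 = True.
The clause (¬z1) is unit, so z1 = False.
The clause (z4) is unit, so z4 = True.
Now (¬z4) is unsatisfied and unit — conflict.

UNSATISFIABLE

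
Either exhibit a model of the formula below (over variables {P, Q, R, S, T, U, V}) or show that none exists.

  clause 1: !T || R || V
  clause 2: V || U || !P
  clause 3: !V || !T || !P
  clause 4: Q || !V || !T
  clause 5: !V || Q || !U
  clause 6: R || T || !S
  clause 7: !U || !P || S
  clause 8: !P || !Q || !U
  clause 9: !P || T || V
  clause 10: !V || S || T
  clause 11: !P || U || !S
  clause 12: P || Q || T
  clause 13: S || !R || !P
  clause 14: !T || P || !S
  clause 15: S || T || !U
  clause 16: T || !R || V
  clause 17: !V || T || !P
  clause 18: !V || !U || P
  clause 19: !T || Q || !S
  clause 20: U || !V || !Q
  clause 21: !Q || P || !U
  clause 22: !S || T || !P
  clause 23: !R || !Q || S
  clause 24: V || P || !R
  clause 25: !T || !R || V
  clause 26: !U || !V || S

Suppose T = false.
Suppose R = false.
The clause (!S) is unit, so S = false.
The clause (!V) is unit, so V = false.
The clause (!P) is unit, so P = false.
The clause (Q) is unit, so Q = true.
The clause (!U) is unit, so U = false.
Every clause now holds.

P=false,  Q=true,  R=false,  S=false,  T=false,  U=false,  V=false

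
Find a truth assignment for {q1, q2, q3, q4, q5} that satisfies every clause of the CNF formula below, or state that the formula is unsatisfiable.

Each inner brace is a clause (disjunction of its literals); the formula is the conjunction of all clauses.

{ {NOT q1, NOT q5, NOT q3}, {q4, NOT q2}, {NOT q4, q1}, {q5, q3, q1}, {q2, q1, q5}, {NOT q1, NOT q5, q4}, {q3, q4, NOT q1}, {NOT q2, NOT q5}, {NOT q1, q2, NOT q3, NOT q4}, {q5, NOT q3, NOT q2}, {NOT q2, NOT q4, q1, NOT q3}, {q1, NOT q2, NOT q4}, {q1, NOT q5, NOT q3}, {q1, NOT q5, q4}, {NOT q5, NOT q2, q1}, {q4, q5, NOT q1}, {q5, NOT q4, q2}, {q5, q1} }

q1 ↦ true; q2 ↦ false; q3 ↦ false; q4 ↦ true; q5 ↦ true

Case q4 = true:
The clause (q1) is unit, so q1 = true.
Case q5 = true:
The clause (NOT q3) is unit, so q3 = false.
The clause (NOT q2) is unit, so q2 = false.
Every clause now holds.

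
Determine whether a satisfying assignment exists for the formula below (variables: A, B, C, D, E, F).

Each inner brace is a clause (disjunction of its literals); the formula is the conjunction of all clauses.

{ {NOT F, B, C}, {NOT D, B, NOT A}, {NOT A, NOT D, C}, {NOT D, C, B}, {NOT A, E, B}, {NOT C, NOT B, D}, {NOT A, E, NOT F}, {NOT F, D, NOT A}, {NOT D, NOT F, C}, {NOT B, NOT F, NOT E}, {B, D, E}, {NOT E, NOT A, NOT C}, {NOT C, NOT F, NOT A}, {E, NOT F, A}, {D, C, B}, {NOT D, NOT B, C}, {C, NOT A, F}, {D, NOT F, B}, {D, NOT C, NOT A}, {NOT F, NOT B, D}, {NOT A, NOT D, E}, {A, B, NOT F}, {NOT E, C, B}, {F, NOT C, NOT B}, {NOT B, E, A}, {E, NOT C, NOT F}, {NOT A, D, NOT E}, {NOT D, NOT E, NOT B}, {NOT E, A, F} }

Try F = false.
Try C = true.
The clause (NOT B) is unit, so B = false.
Try D = true.
The clause (NOT A) is unit, so A = false.
The clause (NOT E) is unit, so E = false.
Every clause now holds.
A satisfying assignment: A ↦ false, B ↦ false, C ↦ true, D ↦ true, E ↦ false, F ↦ false.

Satisfiable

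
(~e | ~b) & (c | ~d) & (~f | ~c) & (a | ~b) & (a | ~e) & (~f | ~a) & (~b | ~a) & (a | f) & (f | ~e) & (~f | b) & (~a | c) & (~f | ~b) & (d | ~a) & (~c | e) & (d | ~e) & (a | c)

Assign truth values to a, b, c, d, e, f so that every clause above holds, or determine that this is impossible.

Suppose e = 0.
The clause (~c) is unit, so c = 0.
The clause (~d) is unit, so d = 0.
The clause (~a) is unit, so a = 0.
That conflicts with the unit clause (a).
So e must be the other value — set e = 1.
The clause (~b) is unit, so b = 0.
The clause (a) is unit, so a = 1.
The clause (~f) is unit, so f = 0.
That conflicts with the unit clause (f).
Neither e = 1 nor e = 0 works.

UNSATISFIABLE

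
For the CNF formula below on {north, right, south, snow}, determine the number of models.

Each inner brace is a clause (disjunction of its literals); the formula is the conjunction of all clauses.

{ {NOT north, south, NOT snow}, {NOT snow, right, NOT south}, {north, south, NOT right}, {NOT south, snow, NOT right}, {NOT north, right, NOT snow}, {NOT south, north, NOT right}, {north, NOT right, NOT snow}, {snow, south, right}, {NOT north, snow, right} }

There are 2^4 = 16 truth assignments over (north, right, south, snow).
Check each against the 9 clauses (columns in the order north, right, south, snow):
  F F F F  ✗ fails (snow OR south OR right)
  F F F T  ✓ satisfies all
  F F T F  ✓ satisfies all
  F F T T  ✗ fails (NOT snow OR right OR NOT south)
  F T F F  ✗ fails (north OR south OR NOT right)
  F T F T  ✗ fails (north OR south OR NOT right)
  F T T F  ✗ fails (NOT south OR snow OR NOT right)
  F T T T  ✗ fails (NOT south OR north OR NOT right)
  T F F F  ✗ fails (snow OR south OR right)
  T F F T  ✗ fails (NOT north OR south OR NOT snow)
  T F T F  ✗ fails (NOT north OR snow OR right)
  T F T T  ✗ fails (NOT snow OR right OR NOT south)
  T T F F  ✓ satisfies all
  T T F T  ✗ fails (NOT north OR south OR NOT snow)
  T T T F  ✗ fails (NOT south OR snow OR NOT right)
  T T T T  ✓ satisfies all
4 of the 16 rows are models.

4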